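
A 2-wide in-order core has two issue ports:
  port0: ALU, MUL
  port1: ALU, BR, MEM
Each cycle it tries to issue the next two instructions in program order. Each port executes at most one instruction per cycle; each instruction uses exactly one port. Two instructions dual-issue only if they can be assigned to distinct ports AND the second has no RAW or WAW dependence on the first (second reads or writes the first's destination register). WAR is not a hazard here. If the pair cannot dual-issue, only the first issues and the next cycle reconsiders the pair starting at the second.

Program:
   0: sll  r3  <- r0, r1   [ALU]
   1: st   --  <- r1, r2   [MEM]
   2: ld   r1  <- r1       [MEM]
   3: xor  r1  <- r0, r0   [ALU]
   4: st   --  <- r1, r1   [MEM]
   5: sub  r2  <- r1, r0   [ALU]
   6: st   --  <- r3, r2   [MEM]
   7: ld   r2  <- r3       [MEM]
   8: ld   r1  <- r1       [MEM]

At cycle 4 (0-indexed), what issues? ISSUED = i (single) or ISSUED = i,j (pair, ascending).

  cy0 -> i0,i1 (sll.ALU st.MEM) pair
  cy1 -> i2 (ld.MEM) WAW r1
  cy2 -> i3 (xor.ALU) RAW r1
  cy3 -> i4,i5 (st.MEM sub.ALU) pair
  cy4 -> i6 (st.MEM) no-port MEM/MEM
  cy5 -> i7 (ld.MEM) no-port MEM/MEM
  cy6 -> i8 (ld.MEM) tail

ISSUED = 6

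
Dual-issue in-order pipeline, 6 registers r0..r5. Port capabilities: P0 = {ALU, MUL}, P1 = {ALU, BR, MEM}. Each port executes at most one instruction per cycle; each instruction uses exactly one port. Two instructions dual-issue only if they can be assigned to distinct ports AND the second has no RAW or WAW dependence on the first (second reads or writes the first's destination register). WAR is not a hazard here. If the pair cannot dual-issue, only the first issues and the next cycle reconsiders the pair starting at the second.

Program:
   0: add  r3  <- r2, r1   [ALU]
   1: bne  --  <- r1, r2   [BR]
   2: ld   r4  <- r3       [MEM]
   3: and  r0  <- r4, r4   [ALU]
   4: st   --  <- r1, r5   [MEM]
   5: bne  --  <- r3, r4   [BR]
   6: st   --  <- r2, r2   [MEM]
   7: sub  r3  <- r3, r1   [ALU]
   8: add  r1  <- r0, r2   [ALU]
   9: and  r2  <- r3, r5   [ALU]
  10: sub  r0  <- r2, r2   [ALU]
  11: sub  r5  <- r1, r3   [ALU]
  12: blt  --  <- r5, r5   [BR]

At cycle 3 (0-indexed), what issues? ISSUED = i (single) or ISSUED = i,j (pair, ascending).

ISSUED = 5

[0] i0,i1  add;bne  -- 2-wide
[1] i2  ld  -- RAW r4
[2] i3,i4  and;st  -- 2-wide
[3] i5  bne  -- no-port BR/MEM
[4] i6,i7  st;sub  -- 2-wide
[5] i8,i9  add;and  -- 2-wide
[6] i10,i11  sub;sub  -- 2-wide
[7] i12  blt  -- tail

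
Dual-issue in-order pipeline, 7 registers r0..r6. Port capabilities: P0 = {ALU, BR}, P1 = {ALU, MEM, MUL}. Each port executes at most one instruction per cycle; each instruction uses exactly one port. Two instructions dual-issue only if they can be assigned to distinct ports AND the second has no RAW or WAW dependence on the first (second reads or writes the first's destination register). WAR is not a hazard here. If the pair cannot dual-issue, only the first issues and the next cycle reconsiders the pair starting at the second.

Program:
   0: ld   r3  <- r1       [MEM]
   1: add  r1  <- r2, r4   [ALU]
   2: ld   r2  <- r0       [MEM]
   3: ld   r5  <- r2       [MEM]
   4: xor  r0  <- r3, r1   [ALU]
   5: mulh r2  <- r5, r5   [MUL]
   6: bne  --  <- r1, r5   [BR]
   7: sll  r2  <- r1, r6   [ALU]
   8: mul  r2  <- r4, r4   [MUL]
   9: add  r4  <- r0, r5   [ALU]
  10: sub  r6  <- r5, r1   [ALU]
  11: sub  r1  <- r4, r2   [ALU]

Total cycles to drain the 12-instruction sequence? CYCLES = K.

[0] i0,i1  ld+add  -- dual
[1] i2  ld  -- no-port MEM/MEM
[2] i3,i4  ld+xor  -- dual
[3] i5,i6  mulh+bne  -- dual
[4] i7  sll  -- WAW r2
[5] i8,i9  mul+add  -- dual
[6] i10,i11  sub+sub  -- dual

CYCLES = 7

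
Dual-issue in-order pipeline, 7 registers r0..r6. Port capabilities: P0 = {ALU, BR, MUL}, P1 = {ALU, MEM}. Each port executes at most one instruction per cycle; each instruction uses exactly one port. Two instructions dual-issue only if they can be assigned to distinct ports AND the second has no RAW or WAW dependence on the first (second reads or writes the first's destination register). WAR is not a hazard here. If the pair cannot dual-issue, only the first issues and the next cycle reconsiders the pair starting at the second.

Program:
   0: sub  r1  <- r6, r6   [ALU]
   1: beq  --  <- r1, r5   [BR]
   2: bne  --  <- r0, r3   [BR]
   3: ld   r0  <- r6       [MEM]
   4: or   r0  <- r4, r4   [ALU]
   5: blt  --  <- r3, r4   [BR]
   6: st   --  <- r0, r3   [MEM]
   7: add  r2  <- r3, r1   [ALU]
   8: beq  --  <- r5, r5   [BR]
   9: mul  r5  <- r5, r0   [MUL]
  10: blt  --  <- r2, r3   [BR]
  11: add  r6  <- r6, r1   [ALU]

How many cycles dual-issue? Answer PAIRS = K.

PAIRS = 4

t=0 i0:sub.ALU ; RAW r1
t=1 i1:beq.BR ; no-port BR/BR
t=2 i2&i3:bne.BR/ld.MEM ; pair
t=3 i4&i5:or.ALU/blt.BR ; pair
t=4 i6&i7:st.MEM/add.ALU ; pair
t=5 i8:beq.BR ; no-port BR/MUL
t=6 i9:mul.MUL ; no-port MUL/BR
t=7 i10&i11:blt.BR/add.ALU ; pair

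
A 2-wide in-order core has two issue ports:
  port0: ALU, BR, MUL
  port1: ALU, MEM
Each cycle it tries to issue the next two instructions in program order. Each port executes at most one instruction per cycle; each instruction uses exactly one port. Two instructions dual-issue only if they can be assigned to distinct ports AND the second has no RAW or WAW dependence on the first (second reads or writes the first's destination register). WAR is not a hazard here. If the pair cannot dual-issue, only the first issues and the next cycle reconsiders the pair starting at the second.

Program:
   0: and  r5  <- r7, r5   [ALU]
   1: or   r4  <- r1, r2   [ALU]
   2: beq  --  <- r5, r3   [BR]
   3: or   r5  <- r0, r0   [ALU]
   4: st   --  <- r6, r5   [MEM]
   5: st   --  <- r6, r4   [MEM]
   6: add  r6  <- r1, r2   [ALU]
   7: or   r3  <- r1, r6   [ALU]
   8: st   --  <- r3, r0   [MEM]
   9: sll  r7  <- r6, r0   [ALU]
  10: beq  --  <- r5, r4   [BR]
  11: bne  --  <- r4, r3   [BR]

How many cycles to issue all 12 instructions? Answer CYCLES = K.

CYCLES = 8

#0 head=0: and/or i0/i1 dual
#1 head=2: beq/or i2/i3 dual
#2 head=4: st i4 no-port MEM/MEM
#3 head=5: st/add i5/i6 dual
#4 head=7: or i7 RAW r3
#5 head=8: st/sll i8/i9 dual
#6 head=10: beq i10 no-port BR/BR
#7 head=11: bne i11 tail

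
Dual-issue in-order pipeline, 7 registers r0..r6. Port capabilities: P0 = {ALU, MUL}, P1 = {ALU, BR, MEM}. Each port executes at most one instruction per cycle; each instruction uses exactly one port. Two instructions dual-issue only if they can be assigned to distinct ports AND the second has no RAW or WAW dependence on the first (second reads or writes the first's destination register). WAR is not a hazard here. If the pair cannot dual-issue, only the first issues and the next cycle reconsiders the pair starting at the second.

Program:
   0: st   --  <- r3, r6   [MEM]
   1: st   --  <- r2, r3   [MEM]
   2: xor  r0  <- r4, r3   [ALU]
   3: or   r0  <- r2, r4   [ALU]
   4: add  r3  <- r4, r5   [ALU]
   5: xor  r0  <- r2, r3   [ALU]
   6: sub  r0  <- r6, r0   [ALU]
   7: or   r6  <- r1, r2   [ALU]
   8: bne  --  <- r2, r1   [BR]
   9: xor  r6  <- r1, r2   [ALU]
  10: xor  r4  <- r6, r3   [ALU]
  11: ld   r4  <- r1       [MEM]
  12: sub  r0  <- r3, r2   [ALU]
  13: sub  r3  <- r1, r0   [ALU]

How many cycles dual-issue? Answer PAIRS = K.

PAIRS = 5

0. st.MEM @i0  | no-port MEM/MEM
1. st.MEM/xor.ALU @i1+i2  | pair
2. or.ALU/add.ALU @i3+i4  | pair
3. xor.ALU @i5  | RAW+WAW r0
4. sub.ALU/or.ALU @i6+i7  | pair
5. bne.BR/xor.ALU @i8+i9  | pair
6. xor.ALU @i10  | WAW r4
7. ld.MEM/sub.ALU @i11+i12  | pair
8. sub.ALU @i13  | tail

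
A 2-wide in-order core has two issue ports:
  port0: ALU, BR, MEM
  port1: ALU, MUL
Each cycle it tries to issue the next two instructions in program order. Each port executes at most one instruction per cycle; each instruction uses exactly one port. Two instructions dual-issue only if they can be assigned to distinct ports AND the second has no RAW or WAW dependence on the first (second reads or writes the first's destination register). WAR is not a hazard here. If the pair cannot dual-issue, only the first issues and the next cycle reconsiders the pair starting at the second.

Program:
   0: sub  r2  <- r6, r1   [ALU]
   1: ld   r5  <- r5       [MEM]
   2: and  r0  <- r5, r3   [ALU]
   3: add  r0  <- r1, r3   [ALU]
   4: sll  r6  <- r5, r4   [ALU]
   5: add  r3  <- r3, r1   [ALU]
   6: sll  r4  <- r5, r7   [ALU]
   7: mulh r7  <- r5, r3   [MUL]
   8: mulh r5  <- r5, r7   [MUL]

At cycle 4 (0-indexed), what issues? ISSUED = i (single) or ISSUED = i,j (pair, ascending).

  cy0 -> i0,i1 (sub.ALU;ld.MEM) pair
  cy1 -> i2 (and.ALU) WAW r0
  cy2 -> i3,i4 (add.ALU;sll.ALU) pair
  cy3 -> i5,i6 (add.ALU;sll.ALU) pair
  cy4 -> i7 (mulh.MUL) no-port MUL/MUL
  cy5 -> i8 (mulh.MUL) tail

ISSUED = 7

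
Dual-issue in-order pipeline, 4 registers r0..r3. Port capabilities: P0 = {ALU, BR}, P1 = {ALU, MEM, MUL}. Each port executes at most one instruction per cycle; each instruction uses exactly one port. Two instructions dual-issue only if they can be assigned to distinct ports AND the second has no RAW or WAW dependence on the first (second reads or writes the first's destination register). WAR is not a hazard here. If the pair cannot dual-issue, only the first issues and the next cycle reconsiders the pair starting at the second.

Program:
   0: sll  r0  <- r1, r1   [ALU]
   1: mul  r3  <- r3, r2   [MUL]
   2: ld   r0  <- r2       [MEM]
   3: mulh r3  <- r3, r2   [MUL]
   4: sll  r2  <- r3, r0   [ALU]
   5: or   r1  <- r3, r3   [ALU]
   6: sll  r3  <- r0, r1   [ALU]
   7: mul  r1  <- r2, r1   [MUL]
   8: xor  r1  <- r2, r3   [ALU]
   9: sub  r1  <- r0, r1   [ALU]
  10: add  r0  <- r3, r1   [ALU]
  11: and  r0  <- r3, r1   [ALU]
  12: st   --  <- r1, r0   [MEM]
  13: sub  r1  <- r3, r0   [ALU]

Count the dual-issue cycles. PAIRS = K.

PAIRS = 4

#0 head=0: sll mul i0+i1 pair
#1 head=2: ld i2 no-port MEM/MUL
#2 head=3: mulh i3 RAW r3
#3 head=4: sll or i4+i5 pair
#4 head=6: sll mul i6+i7 pair
#5 head=8: xor i8 RAW+WAW r1
#6 head=9: sub i9 RAW r1
#7 head=10: add i10 WAW r0
#8 head=11: and i11 RAW r0
#9 head=12: st sub i12+i13 pair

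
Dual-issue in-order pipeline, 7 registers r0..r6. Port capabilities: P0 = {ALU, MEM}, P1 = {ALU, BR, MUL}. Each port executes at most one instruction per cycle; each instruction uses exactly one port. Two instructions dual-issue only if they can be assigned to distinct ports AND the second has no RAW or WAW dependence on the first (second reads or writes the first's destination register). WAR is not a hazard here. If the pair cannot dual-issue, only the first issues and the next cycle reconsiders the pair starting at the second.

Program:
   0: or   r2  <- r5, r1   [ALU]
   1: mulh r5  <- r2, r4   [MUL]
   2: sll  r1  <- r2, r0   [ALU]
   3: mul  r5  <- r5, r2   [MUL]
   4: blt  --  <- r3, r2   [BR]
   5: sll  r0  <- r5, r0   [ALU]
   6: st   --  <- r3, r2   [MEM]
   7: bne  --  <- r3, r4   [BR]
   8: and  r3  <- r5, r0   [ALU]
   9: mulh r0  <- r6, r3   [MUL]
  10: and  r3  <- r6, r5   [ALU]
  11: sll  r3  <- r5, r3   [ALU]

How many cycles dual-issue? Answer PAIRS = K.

PAIRS = 4

t=0 i0:or ; RAW r2
t=1 i1,i2:mulh;sll ; 2-wide
t=2 i3:mul ; no-port MUL/BR
t=3 i4,i5:blt;sll ; 2-wide
t=4 i6,i7:st;bne ; 2-wide
t=5 i8:and ; RAW r3
t=6 i9,i10:mulh;and ; 2-wide
t=7 i11:sll ; tail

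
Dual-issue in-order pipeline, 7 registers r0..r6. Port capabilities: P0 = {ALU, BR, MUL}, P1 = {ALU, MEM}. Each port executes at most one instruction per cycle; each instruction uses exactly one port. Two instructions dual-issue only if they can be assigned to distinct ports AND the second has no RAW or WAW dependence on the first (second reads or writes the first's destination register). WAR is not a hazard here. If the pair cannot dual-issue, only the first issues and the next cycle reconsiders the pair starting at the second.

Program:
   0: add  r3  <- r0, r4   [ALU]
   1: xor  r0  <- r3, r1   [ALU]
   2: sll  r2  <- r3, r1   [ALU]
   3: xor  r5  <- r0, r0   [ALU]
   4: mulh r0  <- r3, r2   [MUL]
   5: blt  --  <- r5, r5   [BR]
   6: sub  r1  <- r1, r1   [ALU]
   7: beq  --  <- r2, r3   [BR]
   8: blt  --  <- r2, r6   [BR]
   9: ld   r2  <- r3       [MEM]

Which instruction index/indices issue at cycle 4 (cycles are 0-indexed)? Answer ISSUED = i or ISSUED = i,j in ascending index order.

ISSUED = 7

[0] i0  add  -- RAW r3
[1] i1+i2  xor/sll  -- 2-wide
[2] i3+i4  xor/mulh  -- 2-wide
[3] i5+i6  blt/sub  -- 2-wide
[4] i7  beq  -- no-port BR/BR
[5] i8+i9  blt/ld  -- 2-wide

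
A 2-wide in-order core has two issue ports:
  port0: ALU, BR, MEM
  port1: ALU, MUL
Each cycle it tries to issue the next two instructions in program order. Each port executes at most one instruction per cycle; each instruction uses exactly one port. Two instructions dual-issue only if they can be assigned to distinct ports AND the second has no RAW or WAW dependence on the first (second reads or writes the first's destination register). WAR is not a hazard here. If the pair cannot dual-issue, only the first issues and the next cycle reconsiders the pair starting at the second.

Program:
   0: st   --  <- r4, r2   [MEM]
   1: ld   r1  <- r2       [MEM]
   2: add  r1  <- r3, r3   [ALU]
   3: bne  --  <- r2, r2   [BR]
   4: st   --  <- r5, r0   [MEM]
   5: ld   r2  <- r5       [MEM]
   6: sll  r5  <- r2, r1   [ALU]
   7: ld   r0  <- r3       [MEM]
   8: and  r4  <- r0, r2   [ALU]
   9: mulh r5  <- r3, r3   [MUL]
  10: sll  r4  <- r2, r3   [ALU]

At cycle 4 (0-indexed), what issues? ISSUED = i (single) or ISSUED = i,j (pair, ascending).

0. st @i0  | no-port MEM/MEM
1. ld @i1  | WAW r1
2. add/bne @i2,i3  | dual
3. st @i4  | no-port MEM/MEM
4. ld @i5  | RAW r2
5. sll/ld @i6,i7  | dual
6. and/mulh @i8,i9  | dual
7. sll @i10  | tail

ISSUED = 5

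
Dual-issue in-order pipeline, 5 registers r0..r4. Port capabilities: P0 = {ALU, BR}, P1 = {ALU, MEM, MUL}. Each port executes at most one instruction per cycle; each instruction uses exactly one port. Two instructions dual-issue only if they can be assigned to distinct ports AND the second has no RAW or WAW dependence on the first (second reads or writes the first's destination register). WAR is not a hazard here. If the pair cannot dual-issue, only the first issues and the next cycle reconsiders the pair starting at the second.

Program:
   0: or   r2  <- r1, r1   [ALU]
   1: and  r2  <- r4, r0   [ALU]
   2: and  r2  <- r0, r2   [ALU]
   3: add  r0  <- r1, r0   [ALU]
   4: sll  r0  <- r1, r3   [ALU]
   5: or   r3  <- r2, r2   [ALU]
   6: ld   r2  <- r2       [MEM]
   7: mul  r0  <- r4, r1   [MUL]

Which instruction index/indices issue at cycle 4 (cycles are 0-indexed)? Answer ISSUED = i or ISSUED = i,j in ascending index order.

  cy0 -> i0 (or.ALU) WAW r2
  cy1 -> i1 (and.ALU) RAW+WAW r2
  cy2 -> i2,i3 (and.ALU add.ALU) pair
  cy3 -> i4,i5 (sll.ALU or.ALU) pair
  cy4 -> i6 (ld.MEM) no-port MEM/MUL
  cy5 -> i7 (mul.MUL) tail

ISSUED = 6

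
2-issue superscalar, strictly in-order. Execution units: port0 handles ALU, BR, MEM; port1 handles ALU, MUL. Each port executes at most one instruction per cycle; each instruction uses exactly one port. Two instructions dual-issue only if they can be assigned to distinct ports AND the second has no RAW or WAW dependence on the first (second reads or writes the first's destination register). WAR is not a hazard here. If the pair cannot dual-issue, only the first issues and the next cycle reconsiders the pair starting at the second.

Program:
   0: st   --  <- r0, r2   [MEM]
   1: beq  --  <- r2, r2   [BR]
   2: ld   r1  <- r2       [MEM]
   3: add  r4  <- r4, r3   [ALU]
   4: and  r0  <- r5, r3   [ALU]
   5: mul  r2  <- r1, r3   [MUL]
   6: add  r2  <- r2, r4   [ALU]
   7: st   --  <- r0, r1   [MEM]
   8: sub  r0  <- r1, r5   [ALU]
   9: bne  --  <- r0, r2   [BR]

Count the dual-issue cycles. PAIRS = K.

PAIRS = 3

#0 head=0: st i0 no-port MEM/BR
#1 head=1: beq i1 no-port BR/MEM
#2 head=2: ld/add i2&i3 pair
#3 head=4: and/mul i4&i5 pair
#4 head=6: add/st i6&i7 pair
#5 head=8: sub i8 RAW r0
#6 head=9: bne i9 tail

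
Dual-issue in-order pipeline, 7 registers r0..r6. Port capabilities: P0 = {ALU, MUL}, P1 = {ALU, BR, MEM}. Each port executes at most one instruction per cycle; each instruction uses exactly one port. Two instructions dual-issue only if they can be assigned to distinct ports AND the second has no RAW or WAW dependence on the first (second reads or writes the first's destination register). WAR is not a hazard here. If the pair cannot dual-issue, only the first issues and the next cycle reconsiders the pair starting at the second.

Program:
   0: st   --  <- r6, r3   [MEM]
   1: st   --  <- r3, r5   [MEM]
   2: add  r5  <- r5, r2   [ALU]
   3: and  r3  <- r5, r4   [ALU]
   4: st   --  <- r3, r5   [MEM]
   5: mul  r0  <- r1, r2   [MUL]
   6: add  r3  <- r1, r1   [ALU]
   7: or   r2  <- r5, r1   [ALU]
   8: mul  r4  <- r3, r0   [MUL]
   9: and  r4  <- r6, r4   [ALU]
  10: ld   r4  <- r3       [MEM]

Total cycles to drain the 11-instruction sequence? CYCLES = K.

0. st.MEM @i0  | no-port MEM/MEM
1. st.MEM/add.ALU @i1&i2  | 2-wide
2. and.ALU @i3  | RAW r3
3. st.MEM/mul.MUL @i4&i5  | 2-wide
4. add.ALU/or.ALU @i6&i7  | 2-wide
5. mul.MUL @i8  | RAW+WAW r4
6. and.ALU @i9  | WAW r4
7. ld.MEM @i10  | tail

CYCLES = 8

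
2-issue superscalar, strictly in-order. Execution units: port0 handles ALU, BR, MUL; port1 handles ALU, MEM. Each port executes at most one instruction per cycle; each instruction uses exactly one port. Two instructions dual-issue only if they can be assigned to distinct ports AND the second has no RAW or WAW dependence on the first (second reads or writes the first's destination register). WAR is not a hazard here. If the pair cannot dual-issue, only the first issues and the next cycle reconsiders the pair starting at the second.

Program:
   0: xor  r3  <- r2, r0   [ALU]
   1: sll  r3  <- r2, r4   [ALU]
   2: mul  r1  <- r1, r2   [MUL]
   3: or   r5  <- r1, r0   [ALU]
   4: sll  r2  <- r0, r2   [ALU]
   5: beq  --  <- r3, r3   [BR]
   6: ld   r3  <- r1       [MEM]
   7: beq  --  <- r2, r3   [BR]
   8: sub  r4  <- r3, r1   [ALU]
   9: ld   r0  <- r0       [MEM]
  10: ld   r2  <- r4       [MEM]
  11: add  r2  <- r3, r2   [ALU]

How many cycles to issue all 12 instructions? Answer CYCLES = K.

CYCLES = 8

#0 head=0: xor.ALU i0 WAW r3
#1 head=1: sll.ALU/mul.MUL i1+i2 pair
#2 head=3: or.ALU/sll.ALU i3+i4 pair
#3 head=5: beq.BR/ld.MEM i5+i6 pair
#4 head=7: beq.BR/sub.ALU i7+i8 pair
#5 head=9: ld.MEM i9 no-port MEM/MEM
#6 head=10: ld.MEM i10 RAW+WAW r2
#7 head=11: add.ALU i11 tail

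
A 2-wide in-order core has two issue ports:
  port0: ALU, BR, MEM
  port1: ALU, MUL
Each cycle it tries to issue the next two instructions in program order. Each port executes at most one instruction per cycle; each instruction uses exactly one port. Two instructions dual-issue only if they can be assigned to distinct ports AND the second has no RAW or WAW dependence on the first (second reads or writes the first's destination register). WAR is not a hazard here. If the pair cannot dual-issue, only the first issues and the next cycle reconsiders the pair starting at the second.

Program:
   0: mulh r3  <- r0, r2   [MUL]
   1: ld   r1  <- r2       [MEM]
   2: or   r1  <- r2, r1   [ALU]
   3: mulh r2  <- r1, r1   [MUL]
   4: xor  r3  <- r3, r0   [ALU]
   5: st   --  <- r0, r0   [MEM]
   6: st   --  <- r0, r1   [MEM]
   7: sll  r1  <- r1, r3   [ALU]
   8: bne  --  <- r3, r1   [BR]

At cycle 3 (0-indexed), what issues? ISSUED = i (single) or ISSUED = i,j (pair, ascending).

#0 head=0: mulh ld i0+i1 2-wide
#1 head=2: or i2 RAW r1
#2 head=3: mulh xor i3+i4 2-wide
#3 head=5: st i5 no-port MEM/MEM
#4 head=6: st sll i6+i7 2-wide
#5 head=8: bne i8 tail

ISSUED = 5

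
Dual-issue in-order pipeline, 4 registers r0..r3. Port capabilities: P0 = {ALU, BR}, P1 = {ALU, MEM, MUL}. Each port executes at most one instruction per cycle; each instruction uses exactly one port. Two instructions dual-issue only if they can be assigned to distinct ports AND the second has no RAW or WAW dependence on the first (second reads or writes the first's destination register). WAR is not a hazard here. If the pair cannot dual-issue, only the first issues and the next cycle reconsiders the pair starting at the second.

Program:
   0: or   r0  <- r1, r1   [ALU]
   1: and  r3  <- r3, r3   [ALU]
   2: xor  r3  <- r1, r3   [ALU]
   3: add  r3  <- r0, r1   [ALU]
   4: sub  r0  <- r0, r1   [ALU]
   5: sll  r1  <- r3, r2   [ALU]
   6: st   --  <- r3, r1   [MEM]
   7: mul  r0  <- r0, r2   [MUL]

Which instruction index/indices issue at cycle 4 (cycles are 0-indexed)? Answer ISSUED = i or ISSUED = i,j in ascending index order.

t=0 i0,i1:or;and ; 2-wide
t=1 i2:xor ; WAW r3
t=2 i3,i4:add;sub ; 2-wide
t=3 i5:sll ; RAW r1
t=4 i6:st ; no-port MEM/MUL
t=5 i7:mul ; tail

ISSUED = 6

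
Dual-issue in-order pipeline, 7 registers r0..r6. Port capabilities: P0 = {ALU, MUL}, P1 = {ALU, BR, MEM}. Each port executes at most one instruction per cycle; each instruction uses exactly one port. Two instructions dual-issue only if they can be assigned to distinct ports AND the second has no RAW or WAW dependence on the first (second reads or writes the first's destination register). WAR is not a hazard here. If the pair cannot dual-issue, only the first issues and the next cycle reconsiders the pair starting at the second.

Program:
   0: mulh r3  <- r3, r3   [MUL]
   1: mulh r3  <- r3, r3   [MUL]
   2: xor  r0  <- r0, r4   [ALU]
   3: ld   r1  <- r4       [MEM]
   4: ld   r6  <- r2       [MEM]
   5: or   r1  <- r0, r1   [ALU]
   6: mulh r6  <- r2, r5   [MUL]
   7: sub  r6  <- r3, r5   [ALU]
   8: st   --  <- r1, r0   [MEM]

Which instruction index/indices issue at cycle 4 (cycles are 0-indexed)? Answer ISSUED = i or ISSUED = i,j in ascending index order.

c0: i0 mulh.MUL  no-port MUL/MUL
c1: i1,i2 mulh.MUL+xor.ALU  pair
c2: i3 ld.MEM  no-port MEM/MEM
c3: i4,i5 ld.MEM+or.ALU  pair
c4: i6 mulh.MUL  WAW r6
c5: i7,i8 sub.ALU+st.MEM  pair

ISSUED = 6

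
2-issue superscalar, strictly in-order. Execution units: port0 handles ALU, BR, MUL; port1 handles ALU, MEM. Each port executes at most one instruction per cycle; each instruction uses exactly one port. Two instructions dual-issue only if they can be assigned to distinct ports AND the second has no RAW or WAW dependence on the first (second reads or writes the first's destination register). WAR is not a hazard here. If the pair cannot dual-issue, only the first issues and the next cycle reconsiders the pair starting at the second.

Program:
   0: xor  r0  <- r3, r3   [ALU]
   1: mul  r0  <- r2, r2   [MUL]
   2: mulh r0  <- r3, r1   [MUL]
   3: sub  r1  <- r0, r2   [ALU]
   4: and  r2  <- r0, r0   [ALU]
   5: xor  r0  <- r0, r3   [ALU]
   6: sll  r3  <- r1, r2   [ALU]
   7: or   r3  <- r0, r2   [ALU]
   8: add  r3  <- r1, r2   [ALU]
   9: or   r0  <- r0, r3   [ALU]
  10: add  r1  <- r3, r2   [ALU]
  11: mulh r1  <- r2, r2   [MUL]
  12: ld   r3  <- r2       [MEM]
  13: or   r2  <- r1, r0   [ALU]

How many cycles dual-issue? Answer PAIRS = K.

  cy0 -> i0 (xor.ALU) WAW r0
  cy1 -> i1 (mul.MUL) no-port MUL/MUL
  cy2 -> i2 (mulh.MUL) RAW r0
  cy3 -> i3/i4 (sub.ALU/and.ALU) dual
  cy4 -> i5/i6 (xor.ALU/sll.ALU) dual
  cy5 -> i7 (or.ALU) WAW r3
  cy6 -> i8 (add.ALU) RAW r3
  cy7 -> i9/i10 (or.ALU/add.ALU) dual
  cy8 -> i11/i12 (mulh.MUL/ld.MEM) dual
  cy9 -> i13 (or.ALU) tail

PAIRS = 4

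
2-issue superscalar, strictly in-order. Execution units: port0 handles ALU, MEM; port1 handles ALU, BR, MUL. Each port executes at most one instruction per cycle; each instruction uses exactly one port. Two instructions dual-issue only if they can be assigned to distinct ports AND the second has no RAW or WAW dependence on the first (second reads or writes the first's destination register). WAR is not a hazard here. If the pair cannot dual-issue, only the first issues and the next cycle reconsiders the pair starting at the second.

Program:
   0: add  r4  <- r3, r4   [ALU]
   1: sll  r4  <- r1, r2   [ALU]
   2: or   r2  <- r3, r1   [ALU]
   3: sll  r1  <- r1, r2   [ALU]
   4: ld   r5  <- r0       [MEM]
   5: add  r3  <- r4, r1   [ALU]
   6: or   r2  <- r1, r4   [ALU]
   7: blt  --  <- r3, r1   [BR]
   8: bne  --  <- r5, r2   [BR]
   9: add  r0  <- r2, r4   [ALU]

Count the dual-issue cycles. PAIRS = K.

#0 head=0: add.ALU i0 WAW r4
#1 head=1: sll.ALU+or.ALU i1+i2 2-wide
#2 head=3: sll.ALU+ld.MEM i3+i4 2-wide
#3 head=5: add.ALU+or.ALU i5+i6 2-wide
#4 head=7: blt.BR i7 no-port BR/BR
#5 head=8: bne.BR+add.ALU i8+i9 2-wide

PAIRS = 4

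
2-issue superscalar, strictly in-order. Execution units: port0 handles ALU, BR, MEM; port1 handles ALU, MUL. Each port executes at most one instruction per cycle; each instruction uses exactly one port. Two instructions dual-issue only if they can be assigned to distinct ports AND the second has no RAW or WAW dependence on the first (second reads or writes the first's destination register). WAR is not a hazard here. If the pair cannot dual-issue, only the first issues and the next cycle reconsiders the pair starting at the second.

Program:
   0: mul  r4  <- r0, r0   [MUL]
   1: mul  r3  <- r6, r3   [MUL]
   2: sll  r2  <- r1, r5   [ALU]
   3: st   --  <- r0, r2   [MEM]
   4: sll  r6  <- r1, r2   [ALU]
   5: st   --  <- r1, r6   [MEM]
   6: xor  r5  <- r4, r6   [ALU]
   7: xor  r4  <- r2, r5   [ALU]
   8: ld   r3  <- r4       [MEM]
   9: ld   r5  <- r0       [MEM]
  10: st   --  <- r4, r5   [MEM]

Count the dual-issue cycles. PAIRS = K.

PAIRS = 3

0. mul.MUL @i0  | no-port MUL/MUL
1. mul.MUL/sll.ALU @i1&i2  | dual
2. st.MEM/sll.ALU @i3&i4  | dual
3. st.MEM/xor.ALU @i5&i6  | dual
4. xor.ALU @i7  | RAW r4
5. ld.MEM @i8  | no-port MEM/MEM
6. ld.MEM @i9  | no-port MEM/MEM
7. st.MEM @i10  | tail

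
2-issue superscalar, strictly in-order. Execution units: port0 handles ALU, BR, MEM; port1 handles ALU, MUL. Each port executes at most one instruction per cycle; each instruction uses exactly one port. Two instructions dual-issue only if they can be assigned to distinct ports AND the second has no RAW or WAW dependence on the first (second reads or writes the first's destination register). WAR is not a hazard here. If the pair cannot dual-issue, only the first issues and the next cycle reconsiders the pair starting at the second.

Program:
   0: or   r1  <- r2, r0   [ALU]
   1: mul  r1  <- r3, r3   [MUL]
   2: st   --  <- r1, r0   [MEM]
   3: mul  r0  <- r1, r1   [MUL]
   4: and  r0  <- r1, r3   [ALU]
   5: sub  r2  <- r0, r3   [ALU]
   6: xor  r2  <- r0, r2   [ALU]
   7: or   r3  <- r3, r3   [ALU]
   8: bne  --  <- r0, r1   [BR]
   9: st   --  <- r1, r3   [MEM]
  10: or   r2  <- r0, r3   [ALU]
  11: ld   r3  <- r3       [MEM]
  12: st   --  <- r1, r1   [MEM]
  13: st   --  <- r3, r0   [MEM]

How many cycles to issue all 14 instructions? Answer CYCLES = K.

CYCLES = 11

  cy0 -> i0 (or) WAW r1
  cy1 -> i1 (mul) RAW r1
  cy2 -> i2/i3 (st mul) pair
  cy3 -> i4 (and) RAW r0
  cy4 -> i5 (sub) RAW+WAW r2
  cy5 -> i6/i7 (xor or) pair
  cy6 -> i8 (bne) no-port BR/MEM
  cy7 -> i9/i10 (st or) pair
  cy8 -> i11 (ld) no-port MEM/MEM
  cy9 -> i12 (st) no-port MEM/MEM
  cy10 -> i13 (st) tail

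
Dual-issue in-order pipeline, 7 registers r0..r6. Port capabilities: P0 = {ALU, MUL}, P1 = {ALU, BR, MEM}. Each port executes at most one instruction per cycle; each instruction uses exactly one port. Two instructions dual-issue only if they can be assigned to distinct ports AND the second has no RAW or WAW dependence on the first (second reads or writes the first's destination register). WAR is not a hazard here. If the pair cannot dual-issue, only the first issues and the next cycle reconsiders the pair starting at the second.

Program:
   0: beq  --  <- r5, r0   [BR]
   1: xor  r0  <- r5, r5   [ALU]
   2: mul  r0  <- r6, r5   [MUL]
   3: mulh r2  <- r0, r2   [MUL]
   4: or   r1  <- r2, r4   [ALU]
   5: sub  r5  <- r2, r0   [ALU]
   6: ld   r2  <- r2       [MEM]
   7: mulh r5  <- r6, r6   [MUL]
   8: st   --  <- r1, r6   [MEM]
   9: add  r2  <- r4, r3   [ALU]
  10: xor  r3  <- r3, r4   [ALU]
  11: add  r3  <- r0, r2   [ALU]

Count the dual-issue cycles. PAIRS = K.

t=0 i0,i1:beq.BR xor.ALU ; dual
t=1 i2:mul.MUL ; no-port MUL/MUL
t=2 i3:mulh.MUL ; RAW r2
t=3 i4,i5:or.ALU sub.ALU ; dual
t=4 i6,i7:ld.MEM mulh.MUL ; dual
t=5 i8,i9:st.MEM add.ALU ; dual
t=6 i10:xor.ALU ; WAW r3
t=7 i11:add.ALU ; tail

PAIRS = 4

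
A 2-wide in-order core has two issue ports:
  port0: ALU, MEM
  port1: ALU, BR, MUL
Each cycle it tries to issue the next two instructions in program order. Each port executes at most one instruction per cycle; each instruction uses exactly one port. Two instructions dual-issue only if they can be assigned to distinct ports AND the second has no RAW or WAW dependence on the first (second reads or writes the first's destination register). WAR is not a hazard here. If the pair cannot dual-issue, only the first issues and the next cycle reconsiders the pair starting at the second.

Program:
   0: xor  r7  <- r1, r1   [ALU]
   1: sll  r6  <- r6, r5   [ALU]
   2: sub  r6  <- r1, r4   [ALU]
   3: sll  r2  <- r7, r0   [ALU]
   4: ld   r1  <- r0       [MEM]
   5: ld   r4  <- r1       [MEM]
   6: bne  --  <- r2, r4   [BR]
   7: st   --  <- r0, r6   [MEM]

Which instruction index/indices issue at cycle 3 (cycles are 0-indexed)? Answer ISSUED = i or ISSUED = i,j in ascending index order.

0. xor.ALU+sll.ALU @i0/i1  | pair
1. sub.ALU+sll.ALU @i2/i3  | pair
2. ld.MEM @i4  | no-port MEM/MEM
3. ld.MEM @i5  | RAW r4
4. bne.BR+st.MEM @i6/i7  | pair

ISSUED = 5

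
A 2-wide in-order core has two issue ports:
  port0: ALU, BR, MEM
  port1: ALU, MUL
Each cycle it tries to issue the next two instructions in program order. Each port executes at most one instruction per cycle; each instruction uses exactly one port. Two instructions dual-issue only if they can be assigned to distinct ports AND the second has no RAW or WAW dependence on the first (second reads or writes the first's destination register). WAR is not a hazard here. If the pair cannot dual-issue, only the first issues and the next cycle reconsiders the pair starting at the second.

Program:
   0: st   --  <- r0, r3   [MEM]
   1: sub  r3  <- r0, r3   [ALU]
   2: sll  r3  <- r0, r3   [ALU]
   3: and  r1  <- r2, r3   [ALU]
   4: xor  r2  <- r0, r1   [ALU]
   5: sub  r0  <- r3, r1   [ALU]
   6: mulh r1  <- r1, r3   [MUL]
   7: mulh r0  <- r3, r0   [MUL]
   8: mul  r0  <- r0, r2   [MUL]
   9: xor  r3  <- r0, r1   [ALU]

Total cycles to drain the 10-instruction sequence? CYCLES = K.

[0] i0&i1  st+sub  -- pair
[1] i2  sll  -- RAW r3
[2] i3  and  -- RAW r1
[3] i4&i5  xor+sub  -- pair
[4] i6  mulh  -- no-port MUL/MUL
[5] i7  mulh  -- no-port MUL/MUL
[6] i8  mul  -- RAW r0
[7] i9  xor  -- tail

CYCLES = 8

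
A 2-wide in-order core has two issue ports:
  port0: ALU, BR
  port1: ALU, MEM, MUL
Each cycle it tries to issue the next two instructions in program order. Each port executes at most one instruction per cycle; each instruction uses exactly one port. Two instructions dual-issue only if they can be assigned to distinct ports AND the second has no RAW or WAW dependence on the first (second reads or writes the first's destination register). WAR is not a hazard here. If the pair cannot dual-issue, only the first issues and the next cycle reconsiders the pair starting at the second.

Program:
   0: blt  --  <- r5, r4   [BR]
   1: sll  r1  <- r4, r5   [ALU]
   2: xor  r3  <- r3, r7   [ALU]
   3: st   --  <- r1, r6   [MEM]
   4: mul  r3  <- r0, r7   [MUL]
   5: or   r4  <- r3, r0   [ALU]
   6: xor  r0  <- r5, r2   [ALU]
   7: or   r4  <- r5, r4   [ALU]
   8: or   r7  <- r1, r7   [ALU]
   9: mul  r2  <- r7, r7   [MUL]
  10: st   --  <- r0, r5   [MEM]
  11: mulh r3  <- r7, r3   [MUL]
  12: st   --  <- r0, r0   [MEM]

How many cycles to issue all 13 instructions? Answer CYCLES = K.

CYCLES = 9

t=0 i0,i1:blt sll ; pair
t=1 i2,i3:xor st ; pair
t=2 i4:mul ; RAW r3
t=3 i5,i6:or xor ; pair
t=4 i7,i8:or or ; pair
t=5 i9:mul ; no-port MUL/MEM
t=6 i10:st ; no-port MEM/MUL
t=7 i11:mulh ; no-port MUL/MEM
t=8 i12:st ; tail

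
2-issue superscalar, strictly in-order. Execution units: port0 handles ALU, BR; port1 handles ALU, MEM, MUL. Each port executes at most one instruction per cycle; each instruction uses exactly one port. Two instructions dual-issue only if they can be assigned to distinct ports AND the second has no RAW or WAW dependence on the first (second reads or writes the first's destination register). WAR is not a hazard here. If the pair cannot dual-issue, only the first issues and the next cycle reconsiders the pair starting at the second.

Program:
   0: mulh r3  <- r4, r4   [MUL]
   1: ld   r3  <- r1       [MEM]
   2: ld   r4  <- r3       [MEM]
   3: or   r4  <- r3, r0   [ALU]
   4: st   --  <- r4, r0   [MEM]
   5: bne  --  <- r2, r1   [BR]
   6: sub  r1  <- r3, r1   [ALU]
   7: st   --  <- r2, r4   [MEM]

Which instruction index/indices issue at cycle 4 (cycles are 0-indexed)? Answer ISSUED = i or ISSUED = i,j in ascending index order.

  cy0 -> i0 (mulh) no-port MUL/MEM
  cy1 -> i1 (ld) no-port MEM/MEM
  cy2 -> i2 (ld) WAW r4
  cy3 -> i3 (or) RAW r4
  cy4 -> i4+i5 (st bne) pair
  cy5 -> i6+i7 (sub st) pair

ISSUED = 4,5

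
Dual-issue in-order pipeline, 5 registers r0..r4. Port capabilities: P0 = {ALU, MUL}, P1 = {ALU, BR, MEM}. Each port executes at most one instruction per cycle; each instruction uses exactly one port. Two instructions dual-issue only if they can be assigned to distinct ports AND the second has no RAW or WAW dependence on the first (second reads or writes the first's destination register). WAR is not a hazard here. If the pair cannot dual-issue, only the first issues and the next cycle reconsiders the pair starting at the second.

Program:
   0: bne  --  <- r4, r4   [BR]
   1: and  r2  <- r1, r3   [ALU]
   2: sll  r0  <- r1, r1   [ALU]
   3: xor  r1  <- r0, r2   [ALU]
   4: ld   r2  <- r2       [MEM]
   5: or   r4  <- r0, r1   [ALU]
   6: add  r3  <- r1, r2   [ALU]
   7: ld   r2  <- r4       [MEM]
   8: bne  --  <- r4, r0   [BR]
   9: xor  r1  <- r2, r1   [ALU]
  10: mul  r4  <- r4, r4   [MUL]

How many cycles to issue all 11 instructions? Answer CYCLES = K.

CYCLES = 7

[0] i0+i1  bne+and  -- dual
[1] i2  sll  -- RAW r0
[2] i3+i4  xor+ld  -- dual
[3] i5+i6  or+add  -- dual
[4] i7  ld  -- no-port MEM/BR
[5] i8+i9  bne+xor  -- dual
[6] i10  mul  -- tail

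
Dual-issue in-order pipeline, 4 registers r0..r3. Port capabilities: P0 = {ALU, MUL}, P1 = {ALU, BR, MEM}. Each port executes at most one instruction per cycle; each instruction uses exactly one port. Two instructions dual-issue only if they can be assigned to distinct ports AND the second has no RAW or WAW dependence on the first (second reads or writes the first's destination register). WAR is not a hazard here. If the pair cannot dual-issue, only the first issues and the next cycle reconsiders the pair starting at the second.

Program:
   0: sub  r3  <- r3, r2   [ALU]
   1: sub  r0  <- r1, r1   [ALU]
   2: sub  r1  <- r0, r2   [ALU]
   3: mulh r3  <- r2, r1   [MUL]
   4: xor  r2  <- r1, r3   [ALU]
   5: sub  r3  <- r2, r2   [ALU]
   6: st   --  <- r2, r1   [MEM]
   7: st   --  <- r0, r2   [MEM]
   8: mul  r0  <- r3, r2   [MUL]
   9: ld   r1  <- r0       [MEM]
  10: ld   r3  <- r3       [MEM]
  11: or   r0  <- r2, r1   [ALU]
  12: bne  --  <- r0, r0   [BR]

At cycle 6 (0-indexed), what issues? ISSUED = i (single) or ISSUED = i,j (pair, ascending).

t=0 i0&i1:sub.ALU/sub.ALU ; pair
t=1 i2:sub.ALU ; RAW r1
t=2 i3:mulh.MUL ; RAW r3
t=3 i4:xor.ALU ; RAW r2
t=4 i5&i6:sub.ALU/st.MEM ; pair
t=5 i7&i8:st.MEM/mul.MUL ; pair
t=6 i9:ld.MEM ; no-port MEM/MEM
t=7 i10&i11:ld.MEM/or.ALU ; pair
t=8 i12:bne.BR ; tail

ISSUED = 9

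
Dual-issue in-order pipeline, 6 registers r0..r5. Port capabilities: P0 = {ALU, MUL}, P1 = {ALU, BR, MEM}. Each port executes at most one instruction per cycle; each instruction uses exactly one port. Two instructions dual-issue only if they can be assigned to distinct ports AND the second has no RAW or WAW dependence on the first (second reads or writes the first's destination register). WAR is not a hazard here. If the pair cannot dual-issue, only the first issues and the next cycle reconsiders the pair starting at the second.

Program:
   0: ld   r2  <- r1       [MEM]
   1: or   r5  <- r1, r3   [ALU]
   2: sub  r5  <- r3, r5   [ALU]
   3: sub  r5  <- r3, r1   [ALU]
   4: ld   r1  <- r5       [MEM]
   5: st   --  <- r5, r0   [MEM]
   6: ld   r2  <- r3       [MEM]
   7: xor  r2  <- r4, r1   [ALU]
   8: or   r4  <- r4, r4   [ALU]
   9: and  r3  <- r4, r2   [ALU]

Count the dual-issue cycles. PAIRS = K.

PAIRS = 2

  cy0 -> i0,i1 (ld.MEM or.ALU) dual
  cy1 -> i2 (sub.ALU) WAW r5
  cy2 -> i3 (sub.ALU) RAW r5
  cy3 -> i4 (ld.MEM) no-port MEM/MEM
  cy4 -> i5 (st.MEM) no-port MEM/MEM
  cy5 -> i6 (ld.MEM) WAW r2
  cy6 -> i7,i8 (xor.ALU or.ALU) dual
  cy7 -> i9 (and.ALU) tail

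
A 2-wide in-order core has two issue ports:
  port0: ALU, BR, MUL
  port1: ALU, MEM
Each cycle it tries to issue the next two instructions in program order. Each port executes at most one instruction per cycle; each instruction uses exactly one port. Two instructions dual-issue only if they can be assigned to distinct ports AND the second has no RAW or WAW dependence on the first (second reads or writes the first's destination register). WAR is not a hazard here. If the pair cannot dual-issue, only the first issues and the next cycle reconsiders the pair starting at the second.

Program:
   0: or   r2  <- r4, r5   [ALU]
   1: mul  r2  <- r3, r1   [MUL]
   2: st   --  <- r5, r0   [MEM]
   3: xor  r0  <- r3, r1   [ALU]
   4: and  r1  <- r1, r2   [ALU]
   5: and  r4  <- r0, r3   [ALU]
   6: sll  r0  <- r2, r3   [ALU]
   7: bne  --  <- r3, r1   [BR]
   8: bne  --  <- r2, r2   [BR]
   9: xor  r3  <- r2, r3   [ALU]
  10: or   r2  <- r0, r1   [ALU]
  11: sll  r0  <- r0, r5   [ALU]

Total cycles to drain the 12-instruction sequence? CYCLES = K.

CYCLES = 7

0. or @i0  | WAW r2
1. mul+st @i1&i2  | dual
2. xor+and @i3&i4  | dual
3. and+sll @i5&i6  | dual
4. bne @i7  | no-port BR/BR
5. bne+xor @i8&i9  | dual
6. or+sll @i10&i11  | dual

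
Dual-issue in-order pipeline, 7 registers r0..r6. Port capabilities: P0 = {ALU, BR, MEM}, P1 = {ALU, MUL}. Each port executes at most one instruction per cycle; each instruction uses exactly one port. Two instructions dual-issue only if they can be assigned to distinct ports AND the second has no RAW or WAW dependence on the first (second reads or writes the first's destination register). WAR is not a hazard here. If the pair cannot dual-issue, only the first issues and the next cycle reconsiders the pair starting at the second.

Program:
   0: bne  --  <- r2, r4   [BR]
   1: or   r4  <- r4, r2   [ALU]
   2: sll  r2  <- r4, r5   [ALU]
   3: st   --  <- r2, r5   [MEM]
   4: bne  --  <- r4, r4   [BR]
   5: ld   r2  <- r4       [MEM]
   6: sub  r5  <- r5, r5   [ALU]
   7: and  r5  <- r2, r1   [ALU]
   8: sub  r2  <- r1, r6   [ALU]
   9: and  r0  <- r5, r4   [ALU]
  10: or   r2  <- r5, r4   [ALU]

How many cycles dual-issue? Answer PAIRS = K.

  cy0 -> i0+i1 (bne or) dual
  cy1 -> i2 (sll) RAW r2
  cy2 -> i3 (st) no-port MEM/BR
  cy3 -> i4 (bne) no-port BR/MEM
  cy4 -> i5+i6 (ld sub) dual
  cy5 -> i7+i8 (and sub) dual
  cy6 -> i9+i10 (and or) dual

PAIRS = 4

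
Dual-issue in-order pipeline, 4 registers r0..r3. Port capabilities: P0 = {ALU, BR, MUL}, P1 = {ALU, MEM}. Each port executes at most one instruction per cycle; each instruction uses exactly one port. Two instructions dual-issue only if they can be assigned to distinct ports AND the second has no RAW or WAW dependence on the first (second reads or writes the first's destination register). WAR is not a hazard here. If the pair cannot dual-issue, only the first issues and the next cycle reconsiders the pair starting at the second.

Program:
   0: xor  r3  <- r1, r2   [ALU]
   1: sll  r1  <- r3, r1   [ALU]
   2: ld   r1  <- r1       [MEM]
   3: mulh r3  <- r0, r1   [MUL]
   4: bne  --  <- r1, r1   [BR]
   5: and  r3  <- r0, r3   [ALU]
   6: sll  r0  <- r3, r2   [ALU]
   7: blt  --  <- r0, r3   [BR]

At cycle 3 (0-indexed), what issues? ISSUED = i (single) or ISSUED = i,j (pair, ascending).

c0: i0 xor.ALU  RAW r3
c1: i1 sll.ALU  RAW+WAW r1
c2: i2 ld.MEM  RAW r1
c3: i3 mulh.MUL  no-port MUL/BR
c4: i4/i5 bne.BR/and.ALU  2-wide
c5: i6 sll.ALU  RAW r0
c6: i7 blt.BR  tail

ISSUED = 3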